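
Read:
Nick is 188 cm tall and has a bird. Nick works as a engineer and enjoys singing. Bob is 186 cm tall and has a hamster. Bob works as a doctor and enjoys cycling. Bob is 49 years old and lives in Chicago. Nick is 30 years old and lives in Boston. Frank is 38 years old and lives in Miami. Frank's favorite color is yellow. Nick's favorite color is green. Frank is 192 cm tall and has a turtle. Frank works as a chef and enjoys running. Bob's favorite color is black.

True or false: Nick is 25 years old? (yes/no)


Nick is actually 30. no

no


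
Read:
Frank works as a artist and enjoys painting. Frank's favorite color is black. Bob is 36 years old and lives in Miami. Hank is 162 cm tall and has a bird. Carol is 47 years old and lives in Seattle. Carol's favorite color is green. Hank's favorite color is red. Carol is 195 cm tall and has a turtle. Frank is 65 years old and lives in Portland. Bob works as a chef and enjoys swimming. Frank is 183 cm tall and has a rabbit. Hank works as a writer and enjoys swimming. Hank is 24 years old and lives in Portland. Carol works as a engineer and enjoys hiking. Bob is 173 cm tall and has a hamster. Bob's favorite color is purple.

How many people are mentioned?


People: Carol, Frank, Bob, Hank. Count = 4

4


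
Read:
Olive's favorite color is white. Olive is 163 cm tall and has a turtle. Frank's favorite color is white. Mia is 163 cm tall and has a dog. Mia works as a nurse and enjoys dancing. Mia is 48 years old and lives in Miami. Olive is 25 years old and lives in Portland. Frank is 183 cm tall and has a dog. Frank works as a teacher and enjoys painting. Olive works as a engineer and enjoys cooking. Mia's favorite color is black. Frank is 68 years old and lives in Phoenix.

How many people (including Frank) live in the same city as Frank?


Frank lives in Phoenix. Count = 1

1


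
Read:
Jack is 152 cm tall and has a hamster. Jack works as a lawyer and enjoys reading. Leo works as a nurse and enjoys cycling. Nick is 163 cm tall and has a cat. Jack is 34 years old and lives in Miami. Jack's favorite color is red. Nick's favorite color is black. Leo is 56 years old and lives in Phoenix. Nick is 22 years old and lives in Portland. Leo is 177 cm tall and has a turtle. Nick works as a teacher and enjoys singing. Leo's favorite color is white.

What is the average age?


Sum=112, n=3, avg=37.33

37.33


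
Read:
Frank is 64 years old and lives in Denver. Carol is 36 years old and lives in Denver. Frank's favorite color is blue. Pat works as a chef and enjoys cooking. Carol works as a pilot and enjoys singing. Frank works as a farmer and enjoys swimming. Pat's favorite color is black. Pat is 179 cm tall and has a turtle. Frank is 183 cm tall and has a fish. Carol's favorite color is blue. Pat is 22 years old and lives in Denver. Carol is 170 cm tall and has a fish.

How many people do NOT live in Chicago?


Not in Chicago: 3

3


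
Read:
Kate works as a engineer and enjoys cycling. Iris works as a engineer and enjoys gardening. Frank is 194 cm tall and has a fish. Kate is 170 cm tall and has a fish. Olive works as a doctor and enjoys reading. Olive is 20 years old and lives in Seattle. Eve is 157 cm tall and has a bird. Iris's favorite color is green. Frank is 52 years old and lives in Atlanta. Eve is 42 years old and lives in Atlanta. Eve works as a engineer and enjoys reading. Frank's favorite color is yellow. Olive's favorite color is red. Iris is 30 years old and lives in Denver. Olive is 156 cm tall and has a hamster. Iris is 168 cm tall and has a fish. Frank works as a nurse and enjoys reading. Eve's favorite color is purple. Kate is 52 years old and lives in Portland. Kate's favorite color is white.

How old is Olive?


Olive is 20 years old

20


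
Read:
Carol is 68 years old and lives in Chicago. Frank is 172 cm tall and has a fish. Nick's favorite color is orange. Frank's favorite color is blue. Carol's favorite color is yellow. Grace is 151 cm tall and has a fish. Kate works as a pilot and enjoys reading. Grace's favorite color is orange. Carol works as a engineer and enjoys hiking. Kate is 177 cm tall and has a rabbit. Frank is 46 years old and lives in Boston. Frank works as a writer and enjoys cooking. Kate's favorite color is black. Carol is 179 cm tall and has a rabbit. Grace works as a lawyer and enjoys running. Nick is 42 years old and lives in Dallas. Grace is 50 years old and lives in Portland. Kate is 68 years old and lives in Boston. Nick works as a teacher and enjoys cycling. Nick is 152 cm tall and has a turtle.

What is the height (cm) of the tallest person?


Tallest: Carol at 179 cm

179


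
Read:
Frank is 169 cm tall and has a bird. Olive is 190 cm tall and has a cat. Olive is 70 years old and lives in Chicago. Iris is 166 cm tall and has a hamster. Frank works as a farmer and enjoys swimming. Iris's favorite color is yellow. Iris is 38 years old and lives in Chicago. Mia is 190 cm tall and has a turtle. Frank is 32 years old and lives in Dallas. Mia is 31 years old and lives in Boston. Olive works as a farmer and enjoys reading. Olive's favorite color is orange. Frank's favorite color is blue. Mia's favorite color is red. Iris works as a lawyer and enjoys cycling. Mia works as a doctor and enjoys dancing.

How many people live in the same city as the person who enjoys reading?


Person with hobby reading is Olive, city Chicago. Count = 2

2


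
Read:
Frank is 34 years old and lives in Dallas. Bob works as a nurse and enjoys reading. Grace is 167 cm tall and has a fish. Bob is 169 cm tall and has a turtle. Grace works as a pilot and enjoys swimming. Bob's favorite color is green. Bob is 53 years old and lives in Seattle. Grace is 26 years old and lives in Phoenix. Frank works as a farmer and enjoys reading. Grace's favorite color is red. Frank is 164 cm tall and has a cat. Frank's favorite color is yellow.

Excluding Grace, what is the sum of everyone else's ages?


Sum (excluding Grace): 87

87


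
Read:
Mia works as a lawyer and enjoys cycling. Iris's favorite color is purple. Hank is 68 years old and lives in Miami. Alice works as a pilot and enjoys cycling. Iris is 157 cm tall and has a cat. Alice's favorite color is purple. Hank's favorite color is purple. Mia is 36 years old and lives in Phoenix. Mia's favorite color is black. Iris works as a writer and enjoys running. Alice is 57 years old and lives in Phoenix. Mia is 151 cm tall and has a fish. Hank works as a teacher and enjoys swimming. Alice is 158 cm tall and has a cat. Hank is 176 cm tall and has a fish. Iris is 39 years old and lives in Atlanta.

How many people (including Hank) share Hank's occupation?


Hank is a teacher. Count = 1

1


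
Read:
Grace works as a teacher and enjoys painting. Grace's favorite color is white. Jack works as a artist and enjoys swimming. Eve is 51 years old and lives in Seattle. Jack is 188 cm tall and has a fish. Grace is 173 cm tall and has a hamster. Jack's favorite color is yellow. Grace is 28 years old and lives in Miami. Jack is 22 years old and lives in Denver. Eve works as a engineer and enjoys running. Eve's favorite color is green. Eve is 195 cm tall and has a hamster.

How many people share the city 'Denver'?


Count: 1

1


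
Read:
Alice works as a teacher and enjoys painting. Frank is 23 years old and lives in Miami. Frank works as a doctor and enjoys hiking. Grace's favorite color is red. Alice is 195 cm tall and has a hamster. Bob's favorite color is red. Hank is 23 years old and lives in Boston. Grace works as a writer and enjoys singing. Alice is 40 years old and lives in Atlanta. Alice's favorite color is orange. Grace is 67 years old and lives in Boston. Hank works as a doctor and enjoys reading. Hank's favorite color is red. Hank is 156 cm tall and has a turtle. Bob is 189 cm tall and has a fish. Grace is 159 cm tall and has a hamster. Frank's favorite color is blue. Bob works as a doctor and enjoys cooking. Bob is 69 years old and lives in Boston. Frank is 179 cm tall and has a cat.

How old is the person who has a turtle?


Person with turtle is Hank, age 23

23


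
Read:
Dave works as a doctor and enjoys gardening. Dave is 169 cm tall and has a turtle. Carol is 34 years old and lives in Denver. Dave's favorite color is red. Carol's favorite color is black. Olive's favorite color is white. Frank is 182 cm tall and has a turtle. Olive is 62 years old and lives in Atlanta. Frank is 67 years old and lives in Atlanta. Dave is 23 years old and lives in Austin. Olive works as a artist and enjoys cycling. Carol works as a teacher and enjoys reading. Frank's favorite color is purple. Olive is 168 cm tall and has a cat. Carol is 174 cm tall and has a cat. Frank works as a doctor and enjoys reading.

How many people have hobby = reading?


Count: 2

2


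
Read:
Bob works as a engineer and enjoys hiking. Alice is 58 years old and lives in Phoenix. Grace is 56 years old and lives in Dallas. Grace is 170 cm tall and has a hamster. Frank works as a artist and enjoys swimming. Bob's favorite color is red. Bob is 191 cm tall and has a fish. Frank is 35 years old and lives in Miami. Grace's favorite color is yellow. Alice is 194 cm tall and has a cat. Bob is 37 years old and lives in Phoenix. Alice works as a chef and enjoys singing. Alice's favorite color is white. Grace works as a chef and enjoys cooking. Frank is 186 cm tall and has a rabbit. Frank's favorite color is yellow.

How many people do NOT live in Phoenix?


Not in Phoenix: 2

2


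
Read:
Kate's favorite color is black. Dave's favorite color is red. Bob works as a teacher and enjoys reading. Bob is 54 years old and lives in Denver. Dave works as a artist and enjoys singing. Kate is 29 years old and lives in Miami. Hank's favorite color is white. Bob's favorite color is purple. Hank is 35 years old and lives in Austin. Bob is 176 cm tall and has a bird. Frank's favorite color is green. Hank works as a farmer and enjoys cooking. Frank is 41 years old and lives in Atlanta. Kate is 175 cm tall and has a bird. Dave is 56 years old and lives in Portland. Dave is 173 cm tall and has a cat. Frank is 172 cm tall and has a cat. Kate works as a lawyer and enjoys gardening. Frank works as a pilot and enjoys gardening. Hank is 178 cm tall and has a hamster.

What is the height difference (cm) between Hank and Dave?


|178 - 173| = 5

5


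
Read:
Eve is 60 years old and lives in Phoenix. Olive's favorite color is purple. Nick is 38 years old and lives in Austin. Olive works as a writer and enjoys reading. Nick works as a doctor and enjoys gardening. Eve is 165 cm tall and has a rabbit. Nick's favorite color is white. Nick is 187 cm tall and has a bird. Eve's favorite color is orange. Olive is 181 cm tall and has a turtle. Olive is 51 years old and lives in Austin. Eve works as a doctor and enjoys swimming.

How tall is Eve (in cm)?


Eve is 165 cm tall

165


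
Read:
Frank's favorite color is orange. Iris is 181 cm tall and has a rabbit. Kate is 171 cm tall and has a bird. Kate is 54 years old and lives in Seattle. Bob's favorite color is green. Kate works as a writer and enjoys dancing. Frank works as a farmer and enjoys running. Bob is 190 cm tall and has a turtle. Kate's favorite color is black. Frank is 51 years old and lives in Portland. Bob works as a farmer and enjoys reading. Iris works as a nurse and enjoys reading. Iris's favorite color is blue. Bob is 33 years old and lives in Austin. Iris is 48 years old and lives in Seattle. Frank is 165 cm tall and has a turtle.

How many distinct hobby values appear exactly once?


Unique hobby values: 2

2


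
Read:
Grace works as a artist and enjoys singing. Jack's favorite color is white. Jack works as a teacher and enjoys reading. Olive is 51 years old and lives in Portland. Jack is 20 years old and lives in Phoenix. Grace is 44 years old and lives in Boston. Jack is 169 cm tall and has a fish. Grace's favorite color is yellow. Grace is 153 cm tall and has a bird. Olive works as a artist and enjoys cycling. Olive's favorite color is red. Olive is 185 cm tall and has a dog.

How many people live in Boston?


Count in Boston: 1

1


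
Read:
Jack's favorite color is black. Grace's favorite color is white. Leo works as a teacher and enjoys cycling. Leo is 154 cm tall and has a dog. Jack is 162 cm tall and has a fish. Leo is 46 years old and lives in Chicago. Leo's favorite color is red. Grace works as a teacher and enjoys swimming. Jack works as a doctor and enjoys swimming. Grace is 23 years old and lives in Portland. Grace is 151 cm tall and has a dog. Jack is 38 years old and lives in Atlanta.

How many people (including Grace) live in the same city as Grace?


Grace lives in Portland. Count = 1

1


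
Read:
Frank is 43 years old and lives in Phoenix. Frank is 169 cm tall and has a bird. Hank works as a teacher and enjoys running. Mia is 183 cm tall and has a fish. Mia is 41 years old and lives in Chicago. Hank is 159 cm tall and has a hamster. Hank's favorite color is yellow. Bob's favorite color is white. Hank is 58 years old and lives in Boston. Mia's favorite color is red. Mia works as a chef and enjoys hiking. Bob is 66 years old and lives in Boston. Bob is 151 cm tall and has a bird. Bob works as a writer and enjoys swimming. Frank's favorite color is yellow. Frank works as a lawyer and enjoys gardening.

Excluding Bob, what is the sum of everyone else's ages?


Sum (excluding Bob): 142

142


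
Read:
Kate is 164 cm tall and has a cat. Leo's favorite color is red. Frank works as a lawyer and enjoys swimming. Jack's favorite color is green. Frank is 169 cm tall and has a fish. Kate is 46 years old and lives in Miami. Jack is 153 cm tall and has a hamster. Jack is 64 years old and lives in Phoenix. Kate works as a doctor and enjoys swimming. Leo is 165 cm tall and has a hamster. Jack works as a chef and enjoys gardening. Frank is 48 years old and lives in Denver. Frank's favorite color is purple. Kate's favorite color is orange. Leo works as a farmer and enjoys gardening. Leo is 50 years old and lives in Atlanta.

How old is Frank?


Frank is 48 years old

48


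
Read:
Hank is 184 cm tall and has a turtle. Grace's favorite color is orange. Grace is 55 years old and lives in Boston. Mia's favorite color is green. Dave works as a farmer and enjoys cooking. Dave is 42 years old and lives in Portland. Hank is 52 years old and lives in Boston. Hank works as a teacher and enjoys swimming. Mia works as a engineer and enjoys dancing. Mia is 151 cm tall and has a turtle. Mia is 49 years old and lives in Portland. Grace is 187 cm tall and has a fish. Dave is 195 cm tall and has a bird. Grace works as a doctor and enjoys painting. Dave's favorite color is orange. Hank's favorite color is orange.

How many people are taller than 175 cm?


Taller than 175: 3

3


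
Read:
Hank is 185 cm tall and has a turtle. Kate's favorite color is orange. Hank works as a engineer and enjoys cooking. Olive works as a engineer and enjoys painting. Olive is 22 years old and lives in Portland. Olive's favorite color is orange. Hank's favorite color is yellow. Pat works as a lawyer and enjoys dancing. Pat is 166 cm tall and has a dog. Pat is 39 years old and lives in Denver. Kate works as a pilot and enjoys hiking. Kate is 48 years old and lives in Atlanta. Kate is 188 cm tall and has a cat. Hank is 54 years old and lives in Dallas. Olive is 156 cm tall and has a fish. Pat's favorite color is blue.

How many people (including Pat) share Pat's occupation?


Pat is a lawyer. Count = 1

1


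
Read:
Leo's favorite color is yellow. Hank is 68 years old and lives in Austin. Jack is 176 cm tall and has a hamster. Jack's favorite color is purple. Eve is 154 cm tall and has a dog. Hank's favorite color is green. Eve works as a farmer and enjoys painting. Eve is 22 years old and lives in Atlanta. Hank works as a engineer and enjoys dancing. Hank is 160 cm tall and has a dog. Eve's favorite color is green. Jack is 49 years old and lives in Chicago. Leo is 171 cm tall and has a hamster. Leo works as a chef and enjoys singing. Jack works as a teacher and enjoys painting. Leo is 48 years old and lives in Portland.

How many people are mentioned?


People: Leo, Hank, Jack, Eve. Count = 4

4


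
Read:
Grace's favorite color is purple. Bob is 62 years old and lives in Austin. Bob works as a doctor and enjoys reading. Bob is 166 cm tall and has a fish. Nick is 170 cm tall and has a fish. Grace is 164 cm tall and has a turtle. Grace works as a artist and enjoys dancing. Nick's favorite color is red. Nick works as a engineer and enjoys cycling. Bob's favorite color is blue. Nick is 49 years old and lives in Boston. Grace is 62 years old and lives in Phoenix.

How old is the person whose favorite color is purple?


Person with favorite color=purple is Grace, age 62

62


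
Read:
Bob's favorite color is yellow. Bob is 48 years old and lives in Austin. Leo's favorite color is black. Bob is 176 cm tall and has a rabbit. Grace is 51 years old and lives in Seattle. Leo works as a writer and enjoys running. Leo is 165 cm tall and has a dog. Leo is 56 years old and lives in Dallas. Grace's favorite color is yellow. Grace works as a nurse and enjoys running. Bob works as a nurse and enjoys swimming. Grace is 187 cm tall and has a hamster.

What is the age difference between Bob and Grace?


|48 - 51| = 3

3


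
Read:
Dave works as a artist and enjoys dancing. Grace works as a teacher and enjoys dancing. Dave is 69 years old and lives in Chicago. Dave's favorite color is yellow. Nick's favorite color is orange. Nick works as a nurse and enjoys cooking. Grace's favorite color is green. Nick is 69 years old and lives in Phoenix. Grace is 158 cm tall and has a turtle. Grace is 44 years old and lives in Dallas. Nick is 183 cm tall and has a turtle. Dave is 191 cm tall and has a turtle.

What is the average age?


Sum=182, n=3, avg=60.67

60.67


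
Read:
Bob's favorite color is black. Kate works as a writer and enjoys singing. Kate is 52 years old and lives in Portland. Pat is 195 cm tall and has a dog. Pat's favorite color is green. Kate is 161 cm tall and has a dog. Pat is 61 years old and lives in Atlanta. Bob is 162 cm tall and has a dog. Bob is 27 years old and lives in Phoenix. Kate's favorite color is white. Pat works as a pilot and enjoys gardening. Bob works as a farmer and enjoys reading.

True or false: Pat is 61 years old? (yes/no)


Pat is actually 61. yes

yes


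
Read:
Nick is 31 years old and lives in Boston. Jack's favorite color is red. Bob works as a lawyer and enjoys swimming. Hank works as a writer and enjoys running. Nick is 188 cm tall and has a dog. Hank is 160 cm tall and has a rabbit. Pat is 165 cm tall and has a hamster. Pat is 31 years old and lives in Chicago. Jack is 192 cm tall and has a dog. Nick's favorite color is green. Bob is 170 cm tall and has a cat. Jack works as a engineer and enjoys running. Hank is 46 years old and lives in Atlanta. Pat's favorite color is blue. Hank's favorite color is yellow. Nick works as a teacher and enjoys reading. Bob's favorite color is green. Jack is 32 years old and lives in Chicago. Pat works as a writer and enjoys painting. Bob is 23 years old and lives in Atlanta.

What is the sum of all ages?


31+23+46+32+31 = 163

163


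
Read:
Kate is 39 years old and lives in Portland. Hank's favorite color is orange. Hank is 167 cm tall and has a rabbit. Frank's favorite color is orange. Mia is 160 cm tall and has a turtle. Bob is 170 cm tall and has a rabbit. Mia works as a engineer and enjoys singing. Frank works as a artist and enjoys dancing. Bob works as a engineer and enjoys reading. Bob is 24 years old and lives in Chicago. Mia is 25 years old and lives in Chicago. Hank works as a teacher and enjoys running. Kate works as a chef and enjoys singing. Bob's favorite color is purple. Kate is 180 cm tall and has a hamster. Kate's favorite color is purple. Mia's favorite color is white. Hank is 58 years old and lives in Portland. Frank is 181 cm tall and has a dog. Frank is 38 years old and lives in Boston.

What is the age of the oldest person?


Oldest: Hank at 58

58


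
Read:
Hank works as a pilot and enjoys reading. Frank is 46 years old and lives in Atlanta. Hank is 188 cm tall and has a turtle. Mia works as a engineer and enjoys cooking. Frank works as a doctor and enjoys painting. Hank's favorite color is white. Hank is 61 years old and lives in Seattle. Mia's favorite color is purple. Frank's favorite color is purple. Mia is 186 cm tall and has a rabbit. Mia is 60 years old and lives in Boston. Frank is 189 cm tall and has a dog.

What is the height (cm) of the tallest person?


Tallest: Frank at 189 cm

189


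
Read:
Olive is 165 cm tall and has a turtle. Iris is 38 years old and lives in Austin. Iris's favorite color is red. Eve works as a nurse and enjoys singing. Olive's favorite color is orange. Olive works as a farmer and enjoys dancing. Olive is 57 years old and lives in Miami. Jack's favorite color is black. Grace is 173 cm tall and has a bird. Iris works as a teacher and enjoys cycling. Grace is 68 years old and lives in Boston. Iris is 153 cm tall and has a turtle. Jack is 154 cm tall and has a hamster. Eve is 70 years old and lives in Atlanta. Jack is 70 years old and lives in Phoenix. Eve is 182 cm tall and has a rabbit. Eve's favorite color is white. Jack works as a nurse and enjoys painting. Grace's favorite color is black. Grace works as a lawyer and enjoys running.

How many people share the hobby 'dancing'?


Count: 1

1


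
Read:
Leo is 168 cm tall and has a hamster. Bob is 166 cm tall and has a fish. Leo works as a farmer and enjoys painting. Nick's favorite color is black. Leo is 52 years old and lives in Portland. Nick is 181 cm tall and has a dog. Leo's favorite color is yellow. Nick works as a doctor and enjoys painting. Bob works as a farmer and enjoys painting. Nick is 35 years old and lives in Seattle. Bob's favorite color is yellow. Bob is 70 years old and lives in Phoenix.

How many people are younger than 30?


Filter: 0

0


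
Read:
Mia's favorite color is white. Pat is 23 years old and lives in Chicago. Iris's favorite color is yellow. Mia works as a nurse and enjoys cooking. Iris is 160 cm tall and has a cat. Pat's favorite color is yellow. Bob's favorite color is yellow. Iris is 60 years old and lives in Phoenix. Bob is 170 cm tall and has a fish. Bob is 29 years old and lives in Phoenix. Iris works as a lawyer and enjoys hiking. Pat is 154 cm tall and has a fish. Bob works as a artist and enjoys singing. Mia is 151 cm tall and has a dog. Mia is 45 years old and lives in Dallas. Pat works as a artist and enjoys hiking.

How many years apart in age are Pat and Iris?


23 vs 60, diff = 37

37


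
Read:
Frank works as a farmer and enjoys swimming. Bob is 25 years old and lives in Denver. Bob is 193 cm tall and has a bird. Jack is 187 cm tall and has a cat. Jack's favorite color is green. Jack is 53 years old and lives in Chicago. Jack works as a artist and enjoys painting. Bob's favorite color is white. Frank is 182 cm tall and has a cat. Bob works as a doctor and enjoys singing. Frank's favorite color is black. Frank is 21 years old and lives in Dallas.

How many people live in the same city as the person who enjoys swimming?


Person with hobby swimming is Frank, city Dallas. Count = 1

1


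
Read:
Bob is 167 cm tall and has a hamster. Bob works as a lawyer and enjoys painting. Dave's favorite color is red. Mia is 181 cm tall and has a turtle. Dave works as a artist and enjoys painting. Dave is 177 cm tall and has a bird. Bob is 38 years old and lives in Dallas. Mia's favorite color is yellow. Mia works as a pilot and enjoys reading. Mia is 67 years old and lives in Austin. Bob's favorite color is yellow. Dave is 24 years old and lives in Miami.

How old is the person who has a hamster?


Person with hamster is Bob, age 38

38


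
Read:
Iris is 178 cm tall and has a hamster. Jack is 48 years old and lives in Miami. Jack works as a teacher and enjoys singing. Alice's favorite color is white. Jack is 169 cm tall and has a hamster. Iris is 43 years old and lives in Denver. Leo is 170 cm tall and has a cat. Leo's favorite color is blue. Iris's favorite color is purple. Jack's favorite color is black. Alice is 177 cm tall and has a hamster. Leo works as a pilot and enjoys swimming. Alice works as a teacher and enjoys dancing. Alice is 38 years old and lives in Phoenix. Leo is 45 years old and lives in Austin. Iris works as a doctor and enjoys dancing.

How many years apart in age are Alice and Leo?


38 vs 45, diff = 7

7


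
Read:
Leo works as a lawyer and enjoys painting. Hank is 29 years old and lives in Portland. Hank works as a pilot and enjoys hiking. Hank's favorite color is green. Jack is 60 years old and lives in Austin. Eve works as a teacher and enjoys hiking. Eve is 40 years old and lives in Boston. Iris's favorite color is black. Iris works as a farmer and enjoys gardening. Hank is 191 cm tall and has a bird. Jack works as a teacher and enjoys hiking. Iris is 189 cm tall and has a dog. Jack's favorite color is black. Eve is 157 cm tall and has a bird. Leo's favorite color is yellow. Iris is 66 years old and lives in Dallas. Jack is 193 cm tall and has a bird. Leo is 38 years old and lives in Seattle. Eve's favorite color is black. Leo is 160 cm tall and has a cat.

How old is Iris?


Iris is 66 years old

66


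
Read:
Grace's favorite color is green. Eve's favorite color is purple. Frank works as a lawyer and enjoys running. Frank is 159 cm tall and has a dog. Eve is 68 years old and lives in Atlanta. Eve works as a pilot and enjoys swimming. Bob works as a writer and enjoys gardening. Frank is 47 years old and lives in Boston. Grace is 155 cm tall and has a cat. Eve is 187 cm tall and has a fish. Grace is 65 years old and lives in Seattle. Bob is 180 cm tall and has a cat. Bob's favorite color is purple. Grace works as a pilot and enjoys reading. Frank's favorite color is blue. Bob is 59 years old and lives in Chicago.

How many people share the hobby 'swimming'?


Count: 1

1


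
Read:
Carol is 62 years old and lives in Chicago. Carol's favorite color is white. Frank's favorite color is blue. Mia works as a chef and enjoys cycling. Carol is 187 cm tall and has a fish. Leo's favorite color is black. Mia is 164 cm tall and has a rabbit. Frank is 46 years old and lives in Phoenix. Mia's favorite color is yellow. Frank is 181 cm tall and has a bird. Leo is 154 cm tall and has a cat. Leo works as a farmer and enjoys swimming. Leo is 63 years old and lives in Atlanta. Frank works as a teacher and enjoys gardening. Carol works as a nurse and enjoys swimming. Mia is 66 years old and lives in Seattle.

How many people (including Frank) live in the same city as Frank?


Frank lives in Phoenix. Count = 1

1


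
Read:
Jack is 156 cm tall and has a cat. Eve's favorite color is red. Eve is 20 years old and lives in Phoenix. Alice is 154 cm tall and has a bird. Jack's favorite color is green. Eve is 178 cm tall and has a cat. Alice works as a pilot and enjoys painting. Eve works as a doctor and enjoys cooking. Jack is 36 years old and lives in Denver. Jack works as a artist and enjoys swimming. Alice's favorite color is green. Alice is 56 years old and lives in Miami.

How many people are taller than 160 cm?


Taller than 160: 1

1


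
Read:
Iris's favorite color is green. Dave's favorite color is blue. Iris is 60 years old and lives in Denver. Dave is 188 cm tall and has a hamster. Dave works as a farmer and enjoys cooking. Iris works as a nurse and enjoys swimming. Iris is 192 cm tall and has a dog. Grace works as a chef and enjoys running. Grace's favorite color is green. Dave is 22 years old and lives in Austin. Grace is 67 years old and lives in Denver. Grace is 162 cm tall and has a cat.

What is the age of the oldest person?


Oldest: Grace at 67

67


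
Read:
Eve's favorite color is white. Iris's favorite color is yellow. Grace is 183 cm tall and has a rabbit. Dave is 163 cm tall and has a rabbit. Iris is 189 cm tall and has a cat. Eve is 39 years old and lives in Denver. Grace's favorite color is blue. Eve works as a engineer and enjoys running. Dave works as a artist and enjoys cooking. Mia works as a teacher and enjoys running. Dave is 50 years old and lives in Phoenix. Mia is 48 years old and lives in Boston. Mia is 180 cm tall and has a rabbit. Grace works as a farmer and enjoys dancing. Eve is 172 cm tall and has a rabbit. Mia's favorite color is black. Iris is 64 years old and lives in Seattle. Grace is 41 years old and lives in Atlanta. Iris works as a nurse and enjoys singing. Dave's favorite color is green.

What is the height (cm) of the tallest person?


Tallest: Iris at 189 cm

189


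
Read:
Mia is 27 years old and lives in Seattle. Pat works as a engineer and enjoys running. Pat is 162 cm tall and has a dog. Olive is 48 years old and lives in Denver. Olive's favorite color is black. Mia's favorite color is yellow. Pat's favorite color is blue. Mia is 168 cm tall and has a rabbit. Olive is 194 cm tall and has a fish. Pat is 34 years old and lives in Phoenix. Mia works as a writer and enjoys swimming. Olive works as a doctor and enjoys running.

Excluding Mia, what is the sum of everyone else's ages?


Sum (excluding Mia): 82

82


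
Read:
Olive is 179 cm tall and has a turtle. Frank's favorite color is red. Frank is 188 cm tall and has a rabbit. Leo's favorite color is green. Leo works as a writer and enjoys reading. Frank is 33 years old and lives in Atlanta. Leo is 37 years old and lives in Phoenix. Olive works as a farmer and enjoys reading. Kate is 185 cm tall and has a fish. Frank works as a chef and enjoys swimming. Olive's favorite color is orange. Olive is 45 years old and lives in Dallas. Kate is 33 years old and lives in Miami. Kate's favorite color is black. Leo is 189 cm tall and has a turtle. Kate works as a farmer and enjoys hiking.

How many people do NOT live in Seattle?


Not in Seattle: 4

4


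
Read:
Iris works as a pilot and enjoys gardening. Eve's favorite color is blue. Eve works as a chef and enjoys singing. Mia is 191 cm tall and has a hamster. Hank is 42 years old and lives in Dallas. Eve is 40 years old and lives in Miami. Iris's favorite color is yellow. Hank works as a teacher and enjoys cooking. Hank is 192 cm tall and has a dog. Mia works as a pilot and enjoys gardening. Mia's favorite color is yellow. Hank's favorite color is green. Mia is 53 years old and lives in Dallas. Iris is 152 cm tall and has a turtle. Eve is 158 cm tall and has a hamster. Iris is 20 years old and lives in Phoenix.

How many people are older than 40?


Filter: 2

2


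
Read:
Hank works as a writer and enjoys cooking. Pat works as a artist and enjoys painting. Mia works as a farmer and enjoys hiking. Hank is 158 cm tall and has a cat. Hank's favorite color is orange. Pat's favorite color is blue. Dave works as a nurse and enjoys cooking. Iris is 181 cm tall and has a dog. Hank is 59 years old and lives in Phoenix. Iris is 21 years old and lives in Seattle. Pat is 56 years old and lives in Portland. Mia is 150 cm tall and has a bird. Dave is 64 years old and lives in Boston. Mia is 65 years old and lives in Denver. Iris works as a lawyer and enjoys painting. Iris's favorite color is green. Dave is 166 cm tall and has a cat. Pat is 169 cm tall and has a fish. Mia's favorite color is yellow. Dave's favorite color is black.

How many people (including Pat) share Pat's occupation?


Pat is a artist. Count = 1

1


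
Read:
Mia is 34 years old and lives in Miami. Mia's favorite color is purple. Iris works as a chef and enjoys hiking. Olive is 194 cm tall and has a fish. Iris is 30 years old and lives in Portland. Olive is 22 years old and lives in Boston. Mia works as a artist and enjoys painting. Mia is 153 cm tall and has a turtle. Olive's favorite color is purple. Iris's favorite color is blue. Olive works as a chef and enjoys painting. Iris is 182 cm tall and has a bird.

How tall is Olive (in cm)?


Olive is 194 cm tall

194


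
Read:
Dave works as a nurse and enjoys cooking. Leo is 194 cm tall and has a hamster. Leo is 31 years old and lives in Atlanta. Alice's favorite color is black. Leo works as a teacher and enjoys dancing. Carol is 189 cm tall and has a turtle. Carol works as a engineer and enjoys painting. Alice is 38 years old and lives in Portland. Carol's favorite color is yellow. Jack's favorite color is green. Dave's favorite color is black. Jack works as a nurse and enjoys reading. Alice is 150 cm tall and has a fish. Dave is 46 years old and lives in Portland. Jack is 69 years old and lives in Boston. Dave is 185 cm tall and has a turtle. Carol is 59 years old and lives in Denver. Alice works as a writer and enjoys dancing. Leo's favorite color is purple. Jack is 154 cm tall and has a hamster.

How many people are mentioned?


People: Leo, Alice, Dave, Carol, Jack. Count = 5

5


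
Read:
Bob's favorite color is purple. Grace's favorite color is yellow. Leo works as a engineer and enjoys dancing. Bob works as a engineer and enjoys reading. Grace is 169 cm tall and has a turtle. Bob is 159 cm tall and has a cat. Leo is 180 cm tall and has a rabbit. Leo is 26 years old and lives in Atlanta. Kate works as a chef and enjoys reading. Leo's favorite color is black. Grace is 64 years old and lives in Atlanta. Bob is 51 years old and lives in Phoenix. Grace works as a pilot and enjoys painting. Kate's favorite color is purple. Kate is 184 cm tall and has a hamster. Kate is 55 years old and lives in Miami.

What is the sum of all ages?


26+55+64+51 = 196

196


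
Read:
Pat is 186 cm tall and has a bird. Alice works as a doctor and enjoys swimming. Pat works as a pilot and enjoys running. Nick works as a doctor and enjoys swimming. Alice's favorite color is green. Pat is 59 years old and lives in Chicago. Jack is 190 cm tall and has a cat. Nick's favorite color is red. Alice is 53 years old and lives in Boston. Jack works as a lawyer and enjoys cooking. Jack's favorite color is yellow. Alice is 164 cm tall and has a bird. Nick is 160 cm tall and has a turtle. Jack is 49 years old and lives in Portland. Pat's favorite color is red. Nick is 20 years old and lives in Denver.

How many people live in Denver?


Count in Denver: 1

1


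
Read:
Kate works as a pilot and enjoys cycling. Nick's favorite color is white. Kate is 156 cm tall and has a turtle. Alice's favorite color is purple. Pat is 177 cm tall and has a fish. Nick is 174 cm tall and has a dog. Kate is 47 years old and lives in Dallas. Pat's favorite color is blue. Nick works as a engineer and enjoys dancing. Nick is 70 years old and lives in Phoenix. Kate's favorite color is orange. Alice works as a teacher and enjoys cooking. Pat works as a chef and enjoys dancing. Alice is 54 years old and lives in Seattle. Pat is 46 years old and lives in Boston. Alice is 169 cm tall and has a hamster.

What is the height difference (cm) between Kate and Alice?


|156 - 169| = 13

13


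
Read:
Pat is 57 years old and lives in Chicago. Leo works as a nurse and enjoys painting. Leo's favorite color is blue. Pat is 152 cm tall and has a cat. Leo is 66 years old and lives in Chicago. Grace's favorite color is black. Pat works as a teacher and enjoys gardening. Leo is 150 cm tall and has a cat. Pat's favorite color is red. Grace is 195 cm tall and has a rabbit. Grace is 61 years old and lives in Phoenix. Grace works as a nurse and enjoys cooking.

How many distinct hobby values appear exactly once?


Unique hobby values: 3

3


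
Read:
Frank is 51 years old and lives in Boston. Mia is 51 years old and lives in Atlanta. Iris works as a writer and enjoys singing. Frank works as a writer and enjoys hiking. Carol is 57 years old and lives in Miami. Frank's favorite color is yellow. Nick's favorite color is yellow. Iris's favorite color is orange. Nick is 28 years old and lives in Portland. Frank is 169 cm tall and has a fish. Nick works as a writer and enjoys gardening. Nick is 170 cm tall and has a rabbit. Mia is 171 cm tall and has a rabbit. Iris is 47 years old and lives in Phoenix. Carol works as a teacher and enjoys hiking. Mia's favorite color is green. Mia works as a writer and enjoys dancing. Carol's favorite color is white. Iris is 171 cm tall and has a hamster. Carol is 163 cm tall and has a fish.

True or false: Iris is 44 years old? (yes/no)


Iris is actually 47. no

no


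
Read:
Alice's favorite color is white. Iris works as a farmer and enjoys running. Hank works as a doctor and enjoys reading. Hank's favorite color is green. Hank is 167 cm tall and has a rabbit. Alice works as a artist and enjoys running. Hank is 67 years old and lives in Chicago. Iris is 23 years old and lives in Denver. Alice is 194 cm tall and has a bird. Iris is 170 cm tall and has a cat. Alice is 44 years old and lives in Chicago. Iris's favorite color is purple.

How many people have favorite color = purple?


Count: 1

1


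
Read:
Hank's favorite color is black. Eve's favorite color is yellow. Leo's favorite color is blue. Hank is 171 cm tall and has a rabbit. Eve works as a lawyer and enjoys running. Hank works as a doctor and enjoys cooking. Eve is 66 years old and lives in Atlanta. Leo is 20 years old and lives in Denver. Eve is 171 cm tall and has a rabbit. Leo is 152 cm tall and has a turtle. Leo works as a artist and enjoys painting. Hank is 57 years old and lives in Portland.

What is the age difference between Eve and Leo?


|66 - 20| = 46

46


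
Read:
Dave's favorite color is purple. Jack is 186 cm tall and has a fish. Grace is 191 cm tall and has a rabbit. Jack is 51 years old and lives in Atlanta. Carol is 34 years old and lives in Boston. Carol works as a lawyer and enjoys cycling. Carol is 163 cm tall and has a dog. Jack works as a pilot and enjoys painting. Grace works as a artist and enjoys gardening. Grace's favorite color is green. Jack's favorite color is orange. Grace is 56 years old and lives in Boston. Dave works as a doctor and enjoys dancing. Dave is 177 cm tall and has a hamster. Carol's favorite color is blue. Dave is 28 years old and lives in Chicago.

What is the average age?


Sum=169, n=4, avg=42.25

42.25


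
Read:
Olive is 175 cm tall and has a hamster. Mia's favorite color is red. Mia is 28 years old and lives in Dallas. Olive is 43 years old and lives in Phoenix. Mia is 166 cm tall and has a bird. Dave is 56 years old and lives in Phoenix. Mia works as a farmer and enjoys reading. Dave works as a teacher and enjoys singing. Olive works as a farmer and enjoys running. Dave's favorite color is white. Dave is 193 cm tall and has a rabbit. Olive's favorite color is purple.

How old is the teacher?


The teacher is Dave, age 56

56


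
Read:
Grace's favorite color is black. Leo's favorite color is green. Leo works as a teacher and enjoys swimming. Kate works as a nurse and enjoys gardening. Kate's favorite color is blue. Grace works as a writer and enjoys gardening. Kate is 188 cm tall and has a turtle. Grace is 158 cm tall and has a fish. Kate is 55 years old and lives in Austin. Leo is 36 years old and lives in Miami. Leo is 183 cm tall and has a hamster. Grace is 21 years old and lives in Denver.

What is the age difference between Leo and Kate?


|36 - 55| = 19

19


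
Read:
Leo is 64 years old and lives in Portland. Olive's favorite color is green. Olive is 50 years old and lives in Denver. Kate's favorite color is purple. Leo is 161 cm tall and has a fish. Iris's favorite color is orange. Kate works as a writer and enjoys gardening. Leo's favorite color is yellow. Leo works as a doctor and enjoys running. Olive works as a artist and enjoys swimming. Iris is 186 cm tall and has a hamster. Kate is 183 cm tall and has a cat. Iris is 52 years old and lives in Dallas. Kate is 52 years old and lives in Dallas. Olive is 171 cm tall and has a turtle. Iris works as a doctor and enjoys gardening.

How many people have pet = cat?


Count: 1

1


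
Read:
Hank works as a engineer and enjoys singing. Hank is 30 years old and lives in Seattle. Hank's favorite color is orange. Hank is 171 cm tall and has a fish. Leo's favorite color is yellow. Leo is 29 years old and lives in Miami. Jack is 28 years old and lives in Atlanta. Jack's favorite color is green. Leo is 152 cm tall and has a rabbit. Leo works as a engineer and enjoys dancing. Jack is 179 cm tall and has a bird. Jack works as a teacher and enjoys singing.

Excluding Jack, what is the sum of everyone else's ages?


Sum (excluding Jack): 59

59
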